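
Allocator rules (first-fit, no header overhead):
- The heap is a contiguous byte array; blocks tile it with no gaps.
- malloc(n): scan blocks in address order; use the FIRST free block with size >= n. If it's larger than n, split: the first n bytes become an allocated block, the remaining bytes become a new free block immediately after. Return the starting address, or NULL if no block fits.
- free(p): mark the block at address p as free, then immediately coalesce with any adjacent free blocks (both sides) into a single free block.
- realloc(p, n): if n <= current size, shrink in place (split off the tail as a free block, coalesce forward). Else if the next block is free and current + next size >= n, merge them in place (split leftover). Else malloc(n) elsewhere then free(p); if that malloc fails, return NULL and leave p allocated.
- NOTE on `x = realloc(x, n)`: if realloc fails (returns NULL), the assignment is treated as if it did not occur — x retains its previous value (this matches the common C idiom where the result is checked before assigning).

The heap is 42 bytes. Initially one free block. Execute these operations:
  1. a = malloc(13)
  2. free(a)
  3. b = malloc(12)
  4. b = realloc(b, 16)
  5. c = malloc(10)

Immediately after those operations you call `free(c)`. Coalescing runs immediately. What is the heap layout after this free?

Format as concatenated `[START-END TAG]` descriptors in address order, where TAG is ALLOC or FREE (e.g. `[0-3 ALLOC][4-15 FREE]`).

Answer: [0-15 ALLOC][16-41 FREE]

Derivation:
Op 1: a = malloc(13) -> a = 0; heap: [0-12 ALLOC][13-41 FREE]
Op 2: free(a) -> (freed a); heap: [0-41 FREE]
Op 3: b = malloc(12) -> b = 0; heap: [0-11 ALLOC][12-41 FREE]
Op 4: b = realloc(b, 16) -> b = 0; heap: [0-15 ALLOC][16-41 FREE]
Op 5: c = malloc(10) -> c = 16; heap: [0-15 ALLOC][16-25 ALLOC][26-41 FREE]
free(c): c = 16 -> block [16-25 ALLOC]; mark free, coalesce with adjacent free neighbors -> [0-15 ALLOC][16-41 FREE]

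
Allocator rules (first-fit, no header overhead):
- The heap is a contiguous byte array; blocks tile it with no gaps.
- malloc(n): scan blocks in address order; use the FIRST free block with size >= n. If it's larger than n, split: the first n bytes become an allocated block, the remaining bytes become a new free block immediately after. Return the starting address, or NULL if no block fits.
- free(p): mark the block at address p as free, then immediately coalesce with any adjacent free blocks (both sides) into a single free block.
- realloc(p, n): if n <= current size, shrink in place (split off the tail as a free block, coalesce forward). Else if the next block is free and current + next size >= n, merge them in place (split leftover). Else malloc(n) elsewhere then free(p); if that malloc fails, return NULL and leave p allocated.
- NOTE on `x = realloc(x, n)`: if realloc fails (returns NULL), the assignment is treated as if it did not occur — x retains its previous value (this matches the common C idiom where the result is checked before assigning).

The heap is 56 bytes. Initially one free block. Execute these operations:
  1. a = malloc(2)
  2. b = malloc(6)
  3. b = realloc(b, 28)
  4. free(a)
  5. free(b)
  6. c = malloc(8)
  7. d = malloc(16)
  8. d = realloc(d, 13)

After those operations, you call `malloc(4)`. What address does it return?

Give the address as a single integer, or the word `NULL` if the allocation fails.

Op 1: a = malloc(2) -> a = 0; heap: [0-1 ALLOC][2-55 FREE]
Op 2: b = malloc(6) -> b = 2; heap: [0-1 ALLOC][2-7 ALLOC][8-55 FREE]
Op 3: b = realloc(b, 28) -> b = 2; heap: [0-1 ALLOC][2-29 ALLOC][30-55 FREE]
Op 4: free(a) -> (freed a); heap: [0-1 FREE][2-29 ALLOC][30-55 FREE]
Op 5: free(b) -> (freed b); heap: [0-55 FREE]
Op 6: c = malloc(8) -> c = 0; heap: [0-7 ALLOC][8-55 FREE]
Op 7: d = malloc(16) -> d = 8; heap: [0-7 ALLOC][8-23 ALLOC][24-55 FREE]
Op 8: d = realloc(d, 13) -> d = 8; heap: [0-7 ALLOC][8-20 ALLOC][21-55 FREE]
malloc(4): first-fit scan over [0-7 ALLOC][8-20 ALLOC][21-55 FREE] -> 21

Answer: 21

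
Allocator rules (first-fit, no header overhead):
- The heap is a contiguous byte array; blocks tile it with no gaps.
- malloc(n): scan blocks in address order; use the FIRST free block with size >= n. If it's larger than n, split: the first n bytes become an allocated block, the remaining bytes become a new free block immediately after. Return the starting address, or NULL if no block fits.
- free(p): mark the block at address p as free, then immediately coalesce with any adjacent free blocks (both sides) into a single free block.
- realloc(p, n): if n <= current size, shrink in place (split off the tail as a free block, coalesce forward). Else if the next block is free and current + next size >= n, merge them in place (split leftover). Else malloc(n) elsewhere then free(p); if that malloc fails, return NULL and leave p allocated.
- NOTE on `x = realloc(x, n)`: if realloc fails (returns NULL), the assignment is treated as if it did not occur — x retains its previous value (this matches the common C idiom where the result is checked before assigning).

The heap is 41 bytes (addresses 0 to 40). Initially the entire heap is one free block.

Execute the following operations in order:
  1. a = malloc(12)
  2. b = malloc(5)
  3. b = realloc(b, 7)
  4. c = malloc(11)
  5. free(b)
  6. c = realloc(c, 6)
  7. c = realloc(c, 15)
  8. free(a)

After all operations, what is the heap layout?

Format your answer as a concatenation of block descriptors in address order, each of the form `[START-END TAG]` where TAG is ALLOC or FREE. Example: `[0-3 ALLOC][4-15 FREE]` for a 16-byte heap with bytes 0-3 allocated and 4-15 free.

Op 1: a = malloc(12) -> a = 0; heap: [0-11 ALLOC][12-40 FREE]
Op 2: b = malloc(5) -> b = 12; heap: [0-11 ALLOC][12-16 ALLOC][17-40 FREE]
Op 3: b = realloc(b, 7) -> b = 12; heap: [0-11 ALLOC][12-18 ALLOC][19-40 FREE]
Op 4: c = malloc(11) -> c = 19; heap: [0-11 ALLOC][12-18 ALLOC][19-29 ALLOC][30-40 FREE]
Op 5: free(b) -> (freed b); heap: [0-11 ALLOC][12-18 FREE][19-29 ALLOC][30-40 FREE]
Op 6: c = realloc(c, 6) -> c = 19; heap: [0-11 ALLOC][12-18 FREE][19-24 ALLOC][25-40 FREE]
Op 7: c = realloc(c, 15) -> c = 19; heap: [0-11 ALLOC][12-18 FREE][19-33 ALLOC][34-40 FREE]
Op 8: free(a) -> (freed a); heap: [0-18 FREE][19-33 ALLOC][34-40 FREE]

Answer: [0-18 FREE][19-33 ALLOC][34-40 FREE]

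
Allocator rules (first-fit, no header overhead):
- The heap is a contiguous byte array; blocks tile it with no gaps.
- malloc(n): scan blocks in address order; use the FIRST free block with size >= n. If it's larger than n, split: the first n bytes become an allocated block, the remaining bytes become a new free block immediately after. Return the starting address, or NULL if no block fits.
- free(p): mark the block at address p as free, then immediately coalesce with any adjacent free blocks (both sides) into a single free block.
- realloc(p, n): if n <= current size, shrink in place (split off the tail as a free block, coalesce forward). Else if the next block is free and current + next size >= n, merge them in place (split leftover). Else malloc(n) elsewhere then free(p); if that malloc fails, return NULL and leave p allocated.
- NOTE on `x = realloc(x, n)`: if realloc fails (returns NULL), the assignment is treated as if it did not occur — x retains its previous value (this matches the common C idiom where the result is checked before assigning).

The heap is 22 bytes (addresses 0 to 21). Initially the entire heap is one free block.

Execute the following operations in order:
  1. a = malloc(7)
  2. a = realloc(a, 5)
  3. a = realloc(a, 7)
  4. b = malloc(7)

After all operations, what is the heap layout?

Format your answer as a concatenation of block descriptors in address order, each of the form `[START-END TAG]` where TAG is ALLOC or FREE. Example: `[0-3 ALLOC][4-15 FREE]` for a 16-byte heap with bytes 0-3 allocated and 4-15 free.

Op 1: a = malloc(7) -> a = 0; heap: [0-6 ALLOC][7-21 FREE]
Op 2: a = realloc(a, 5) -> a = 0; heap: [0-4 ALLOC][5-21 FREE]
Op 3: a = realloc(a, 7) -> a = 0; heap: [0-6 ALLOC][7-21 FREE]
Op 4: b = malloc(7) -> b = 7; heap: [0-6 ALLOC][7-13 ALLOC][14-21 FREE]

Answer: [0-6 ALLOC][7-13 ALLOC][14-21 FREE]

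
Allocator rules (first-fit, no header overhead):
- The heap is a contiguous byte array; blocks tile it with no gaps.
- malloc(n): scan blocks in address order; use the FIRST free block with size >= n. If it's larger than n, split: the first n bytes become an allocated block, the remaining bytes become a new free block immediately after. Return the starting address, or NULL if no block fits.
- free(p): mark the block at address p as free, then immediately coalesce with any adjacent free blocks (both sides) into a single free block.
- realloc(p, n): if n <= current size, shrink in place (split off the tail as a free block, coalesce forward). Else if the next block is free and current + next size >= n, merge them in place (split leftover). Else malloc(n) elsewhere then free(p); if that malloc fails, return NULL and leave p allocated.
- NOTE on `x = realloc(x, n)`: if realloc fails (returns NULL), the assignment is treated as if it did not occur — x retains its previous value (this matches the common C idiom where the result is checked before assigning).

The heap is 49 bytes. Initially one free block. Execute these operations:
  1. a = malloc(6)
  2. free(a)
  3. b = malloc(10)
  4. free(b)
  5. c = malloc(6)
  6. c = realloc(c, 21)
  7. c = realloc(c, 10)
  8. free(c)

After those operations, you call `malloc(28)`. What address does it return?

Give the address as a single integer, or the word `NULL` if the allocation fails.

Answer: 0

Derivation:
Op 1: a = malloc(6) -> a = 0; heap: [0-5 ALLOC][6-48 FREE]
Op 2: free(a) -> (freed a); heap: [0-48 FREE]
Op 3: b = malloc(10) -> b = 0; heap: [0-9 ALLOC][10-48 FREE]
Op 4: free(b) -> (freed b); heap: [0-48 FREE]
Op 5: c = malloc(6) -> c = 0; heap: [0-5 ALLOC][6-48 FREE]
Op 6: c = realloc(c, 21) -> c = 0; heap: [0-20 ALLOC][21-48 FREE]
Op 7: c = realloc(c, 10) -> c = 0; heap: [0-9 ALLOC][10-48 FREE]
Op 8: free(c) -> (freed c); heap: [0-48 FREE]
malloc(28): first-fit scan over [0-48 FREE] -> 0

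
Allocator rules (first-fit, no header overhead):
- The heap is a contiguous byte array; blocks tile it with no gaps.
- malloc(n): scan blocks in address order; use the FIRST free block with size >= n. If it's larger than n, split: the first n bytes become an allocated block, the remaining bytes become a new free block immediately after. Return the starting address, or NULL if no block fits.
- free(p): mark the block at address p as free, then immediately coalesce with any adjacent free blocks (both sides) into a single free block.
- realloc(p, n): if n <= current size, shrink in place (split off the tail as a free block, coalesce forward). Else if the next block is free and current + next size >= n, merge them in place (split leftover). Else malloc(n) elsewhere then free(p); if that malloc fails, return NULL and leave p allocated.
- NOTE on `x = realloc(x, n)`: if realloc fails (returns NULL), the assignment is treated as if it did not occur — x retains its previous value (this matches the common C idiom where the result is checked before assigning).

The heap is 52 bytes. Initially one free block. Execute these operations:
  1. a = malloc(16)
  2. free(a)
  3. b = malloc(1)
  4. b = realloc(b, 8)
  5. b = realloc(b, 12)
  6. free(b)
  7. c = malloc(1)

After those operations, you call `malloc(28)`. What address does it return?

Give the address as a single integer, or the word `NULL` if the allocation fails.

Op 1: a = malloc(16) -> a = 0; heap: [0-15 ALLOC][16-51 FREE]
Op 2: free(a) -> (freed a); heap: [0-51 FREE]
Op 3: b = malloc(1) -> b = 0; heap: [0-0 ALLOC][1-51 FREE]
Op 4: b = realloc(b, 8) -> b = 0; heap: [0-7 ALLOC][8-51 FREE]
Op 5: b = realloc(b, 12) -> b = 0; heap: [0-11 ALLOC][12-51 FREE]
Op 6: free(b) -> (freed b); heap: [0-51 FREE]
Op 7: c = malloc(1) -> c = 0; heap: [0-0 ALLOC][1-51 FREE]
malloc(28): first-fit scan over [0-0 ALLOC][1-51 FREE] -> 1

Answer: 1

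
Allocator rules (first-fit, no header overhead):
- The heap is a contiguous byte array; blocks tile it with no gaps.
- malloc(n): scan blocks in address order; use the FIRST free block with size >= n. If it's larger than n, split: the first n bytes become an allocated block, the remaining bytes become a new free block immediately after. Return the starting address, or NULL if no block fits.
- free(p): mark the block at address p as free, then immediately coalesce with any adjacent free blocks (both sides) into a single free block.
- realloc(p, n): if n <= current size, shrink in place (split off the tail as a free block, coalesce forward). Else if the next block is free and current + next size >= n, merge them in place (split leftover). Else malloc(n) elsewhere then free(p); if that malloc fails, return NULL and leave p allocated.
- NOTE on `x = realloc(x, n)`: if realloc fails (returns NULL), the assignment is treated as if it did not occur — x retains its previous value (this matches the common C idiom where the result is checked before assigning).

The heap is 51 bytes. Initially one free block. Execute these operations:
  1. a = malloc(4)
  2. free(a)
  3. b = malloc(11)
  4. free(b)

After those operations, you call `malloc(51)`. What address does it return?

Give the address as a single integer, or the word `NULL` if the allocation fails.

Op 1: a = malloc(4) -> a = 0; heap: [0-3 ALLOC][4-50 FREE]
Op 2: free(a) -> (freed a); heap: [0-50 FREE]
Op 3: b = malloc(11) -> b = 0; heap: [0-10 ALLOC][11-50 FREE]
Op 4: free(b) -> (freed b); heap: [0-50 FREE]
malloc(51): first-fit scan over [0-50 FREE] -> 0

Answer: 0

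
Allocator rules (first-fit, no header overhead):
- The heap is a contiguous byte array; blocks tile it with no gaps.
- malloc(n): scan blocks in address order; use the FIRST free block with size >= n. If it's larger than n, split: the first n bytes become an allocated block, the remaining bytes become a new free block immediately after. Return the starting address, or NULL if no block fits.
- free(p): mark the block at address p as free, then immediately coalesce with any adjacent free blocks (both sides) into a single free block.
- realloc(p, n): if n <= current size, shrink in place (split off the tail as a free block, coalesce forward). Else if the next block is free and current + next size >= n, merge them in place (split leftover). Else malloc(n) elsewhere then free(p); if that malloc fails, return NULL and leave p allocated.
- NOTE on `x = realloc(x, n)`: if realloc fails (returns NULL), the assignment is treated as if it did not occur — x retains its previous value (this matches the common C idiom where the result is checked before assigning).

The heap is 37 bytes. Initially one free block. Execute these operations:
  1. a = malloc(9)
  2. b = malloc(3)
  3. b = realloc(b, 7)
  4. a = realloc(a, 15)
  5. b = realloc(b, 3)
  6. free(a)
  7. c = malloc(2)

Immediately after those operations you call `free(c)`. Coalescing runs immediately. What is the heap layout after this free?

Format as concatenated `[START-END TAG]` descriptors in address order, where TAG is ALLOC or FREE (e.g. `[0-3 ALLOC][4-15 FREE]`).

Answer: [0-8 FREE][9-11 ALLOC][12-36 FREE]

Derivation:
Op 1: a = malloc(9) -> a = 0; heap: [0-8 ALLOC][9-36 FREE]
Op 2: b = malloc(3) -> b = 9; heap: [0-8 ALLOC][9-11 ALLOC][12-36 FREE]
Op 3: b = realloc(b, 7) -> b = 9; heap: [0-8 ALLOC][9-15 ALLOC][16-36 FREE]
Op 4: a = realloc(a, 15) -> a = 16; heap: [0-8 FREE][9-15 ALLOC][16-30 ALLOC][31-36 FREE]
Op 5: b = realloc(b, 3) -> b = 9; heap: [0-8 FREE][9-11 ALLOC][12-15 FREE][16-30 ALLOC][31-36 FREE]
Op 6: free(a) -> (freed a); heap: [0-8 FREE][9-11 ALLOC][12-36 FREE]
Op 7: c = malloc(2) -> c = 0; heap: [0-1 ALLOC][2-8 FREE][9-11 ALLOC][12-36 FREE]
free(c): c = 0 -> block [0-1 ALLOC]; mark free, coalesce with adjacent free neighbors -> [0-8 FREE][9-11 ALLOC][12-36 FREE]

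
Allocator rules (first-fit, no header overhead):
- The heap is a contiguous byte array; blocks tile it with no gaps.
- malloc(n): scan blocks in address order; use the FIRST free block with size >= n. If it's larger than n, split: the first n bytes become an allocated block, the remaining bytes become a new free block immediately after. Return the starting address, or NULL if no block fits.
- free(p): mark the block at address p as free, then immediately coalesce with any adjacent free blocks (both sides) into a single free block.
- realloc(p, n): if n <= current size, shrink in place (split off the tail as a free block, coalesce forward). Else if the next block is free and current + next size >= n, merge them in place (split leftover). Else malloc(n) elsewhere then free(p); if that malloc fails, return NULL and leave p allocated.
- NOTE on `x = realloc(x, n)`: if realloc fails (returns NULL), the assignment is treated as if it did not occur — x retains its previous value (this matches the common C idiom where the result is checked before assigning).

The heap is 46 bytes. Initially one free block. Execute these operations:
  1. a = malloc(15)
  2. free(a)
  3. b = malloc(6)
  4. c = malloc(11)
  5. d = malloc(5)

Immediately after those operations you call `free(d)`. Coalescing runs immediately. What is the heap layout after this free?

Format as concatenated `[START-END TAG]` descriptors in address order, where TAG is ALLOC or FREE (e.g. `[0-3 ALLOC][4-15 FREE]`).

Answer: [0-5 ALLOC][6-16 ALLOC][17-45 FREE]

Derivation:
Op 1: a = malloc(15) -> a = 0; heap: [0-14 ALLOC][15-45 FREE]
Op 2: free(a) -> (freed a); heap: [0-45 FREE]
Op 3: b = malloc(6) -> b = 0; heap: [0-5 ALLOC][6-45 FREE]
Op 4: c = malloc(11) -> c = 6; heap: [0-5 ALLOC][6-16 ALLOC][17-45 FREE]
Op 5: d = malloc(5) -> d = 17; heap: [0-5 ALLOC][6-16 ALLOC][17-21 ALLOC][22-45 FREE]
free(d): d = 17 -> block [17-21 ALLOC]; mark free, coalesce with adjacent free neighbors -> [0-5 ALLOC][6-16 ALLOC][17-45 FREE]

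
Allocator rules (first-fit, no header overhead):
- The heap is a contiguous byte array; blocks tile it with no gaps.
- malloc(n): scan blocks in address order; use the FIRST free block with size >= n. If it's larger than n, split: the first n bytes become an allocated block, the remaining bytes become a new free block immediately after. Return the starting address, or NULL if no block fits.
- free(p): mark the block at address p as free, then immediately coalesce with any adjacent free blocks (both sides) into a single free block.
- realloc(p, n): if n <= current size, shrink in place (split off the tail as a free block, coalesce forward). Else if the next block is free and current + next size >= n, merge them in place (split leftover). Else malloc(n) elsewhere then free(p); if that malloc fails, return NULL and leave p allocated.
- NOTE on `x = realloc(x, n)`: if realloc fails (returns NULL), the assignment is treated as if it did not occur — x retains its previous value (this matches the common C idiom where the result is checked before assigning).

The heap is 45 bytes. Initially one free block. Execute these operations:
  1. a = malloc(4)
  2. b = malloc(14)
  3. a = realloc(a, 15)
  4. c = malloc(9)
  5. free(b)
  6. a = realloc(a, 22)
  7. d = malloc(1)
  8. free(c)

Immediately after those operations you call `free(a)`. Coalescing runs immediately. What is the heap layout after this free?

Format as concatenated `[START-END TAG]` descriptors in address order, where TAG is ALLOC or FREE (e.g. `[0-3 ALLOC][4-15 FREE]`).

Answer: [0-0 ALLOC][1-44 FREE]

Derivation:
Op 1: a = malloc(4) -> a = 0; heap: [0-3 ALLOC][4-44 FREE]
Op 2: b = malloc(14) -> b = 4; heap: [0-3 ALLOC][4-17 ALLOC][18-44 FREE]
Op 3: a = realloc(a, 15) -> a = 18; heap: [0-3 FREE][4-17 ALLOC][18-32 ALLOC][33-44 FREE]
Op 4: c = malloc(9) -> c = 33; heap: [0-3 FREE][4-17 ALLOC][18-32 ALLOC][33-41 ALLOC][42-44 FREE]
Op 5: free(b) -> (freed b); heap: [0-17 FREE][18-32 ALLOC][33-41 ALLOC][42-44 FREE]
Op 6: a = realloc(a, 22) -> NULL (a unchanged); heap: [0-17 FREE][18-32 ALLOC][33-41 ALLOC][42-44 FREE]
Op 7: d = malloc(1) -> d = 0; heap: [0-0 ALLOC][1-17 FREE][18-32 ALLOC][33-41 ALLOC][42-44 FREE]
Op 8: free(c) -> (freed c); heap: [0-0 ALLOC][1-17 FREE][18-32 ALLOC][33-44 FREE]
free(a): a = 18 -> block [18-32 ALLOC]; mark free, coalesce with adjacent free neighbors -> [0-0 ALLOC][1-44 FREE]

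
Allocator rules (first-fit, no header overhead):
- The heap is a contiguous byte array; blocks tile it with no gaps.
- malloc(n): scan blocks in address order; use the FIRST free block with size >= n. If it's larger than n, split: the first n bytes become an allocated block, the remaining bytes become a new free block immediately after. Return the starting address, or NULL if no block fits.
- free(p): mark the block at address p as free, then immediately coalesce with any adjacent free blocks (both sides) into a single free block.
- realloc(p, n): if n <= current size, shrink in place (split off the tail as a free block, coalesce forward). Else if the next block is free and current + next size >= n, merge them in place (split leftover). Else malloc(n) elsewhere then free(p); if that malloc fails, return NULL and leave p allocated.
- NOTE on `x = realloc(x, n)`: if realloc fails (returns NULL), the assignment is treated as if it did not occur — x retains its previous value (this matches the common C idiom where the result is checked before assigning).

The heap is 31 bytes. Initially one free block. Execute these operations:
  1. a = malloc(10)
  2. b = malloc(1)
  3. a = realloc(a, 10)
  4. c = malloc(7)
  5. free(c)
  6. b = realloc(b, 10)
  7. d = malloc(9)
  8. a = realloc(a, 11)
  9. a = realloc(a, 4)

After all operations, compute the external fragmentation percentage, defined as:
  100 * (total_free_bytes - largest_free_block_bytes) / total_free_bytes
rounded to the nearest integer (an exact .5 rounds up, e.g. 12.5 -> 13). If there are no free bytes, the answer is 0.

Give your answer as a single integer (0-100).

Answer: 25

Derivation:
Op 1: a = malloc(10) -> a = 0; heap: [0-9 ALLOC][10-30 FREE]
Op 2: b = malloc(1) -> b = 10; heap: [0-9 ALLOC][10-10 ALLOC][11-30 FREE]
Op 3: a = realloc(a, 10) -> a = 0; heap: [0-9 ALLOC][10-10 ALLOC][11-30 FREE]
Op 4: c = malloc(7) -> c = 11; heap: [0-9 ALLOC][10-10 ALLOC][11-17 ALLOC][18-30 FREE]
Op 5: free(c) -> (freed c); heap: [0-9 ALLOC][10-10 ALLOC][11-30 FREE]
Op 6: b = realloc(b, 10) -> b = 10; heap: [0-9 ALLOC][10-19 ALLOC][20-30 FREE]
Op 7: d = malloc(9) -> d = 20; heap: [0-9 ALLOC][10-19 ALLOC][20-28 ALLOC][29-30 FREE]
Op 8: a = realloc(a, 11) -> NULL (a unchanged); heap: [0-9 ALLOC][10-19 ALLOC][20-28 ALLOC][29-30 FREE]
Op 9: a = realloc(a, 4) -> a = 0; heap: [0-3 ALLOC][4-9 FREE][10-19 ALLOC][20-28 ALLOC][29-30 FREE]
Free blocks: [6 2] total_free=8 largest=6 -> 100*(8-6)/8 = 200/8 = 25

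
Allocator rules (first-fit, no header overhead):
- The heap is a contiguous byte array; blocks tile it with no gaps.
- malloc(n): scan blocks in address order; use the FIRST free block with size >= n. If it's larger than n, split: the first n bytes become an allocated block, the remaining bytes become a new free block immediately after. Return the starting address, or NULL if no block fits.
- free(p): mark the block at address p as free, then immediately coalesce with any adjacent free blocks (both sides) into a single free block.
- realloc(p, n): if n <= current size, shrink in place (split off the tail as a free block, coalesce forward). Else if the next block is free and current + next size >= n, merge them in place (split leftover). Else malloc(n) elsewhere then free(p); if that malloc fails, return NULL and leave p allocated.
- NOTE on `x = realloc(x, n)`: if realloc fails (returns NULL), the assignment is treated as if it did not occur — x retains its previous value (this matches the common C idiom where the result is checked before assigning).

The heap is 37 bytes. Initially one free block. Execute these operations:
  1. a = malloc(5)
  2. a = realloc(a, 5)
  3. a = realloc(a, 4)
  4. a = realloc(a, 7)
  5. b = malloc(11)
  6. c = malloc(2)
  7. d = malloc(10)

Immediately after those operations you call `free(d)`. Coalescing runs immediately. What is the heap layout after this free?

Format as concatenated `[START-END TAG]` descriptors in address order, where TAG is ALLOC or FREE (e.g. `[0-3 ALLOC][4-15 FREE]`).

Op 1: a = malloc(5) -> a = 0; heap: [0-4 ALLOC][5-36 FREE]
Op 2: a = realloc(a, 5) -> a = 0; heap: [0-4 ALLOC][5-36 FREE]
Op 3: a = realloc(a, 4) -> a = 0; heap: [0-3 ALLOC][4-36 FREE]
Op 4: a = realloc(a, 7) -> a = 0; heap: [0-6 ALLOC][7-36 FREE]
Op 5: b = malloc(11) -> b = 7; heap: [0-6 ALLOC][7-17 ALLOC][18-36 FREE]
Op 6: c = malloc(2) -> c = 18; heap: [0-6 ALLOC][7-17 ALLOC][18-19 ALLOC][20-36 FREE]
Op 7: d = malloc(10) -> d = 20; heap: [0-6 ALLOC][7-17 ALLOC][18-19 ALLOC][20-29 ALLOC][30-36 FREE]
free(d): d = 20 -> block [20-29 ALLOC]; mark free, coalesce with adjacent free neighbors -> [0-6 ALLOC][7-17 ALLOC][18-19 ALLOC][20-36 FREE]

Answer: [0-6 ALLOC][7-17 ALLOC][18-19 ALLOC][20-36 FREE]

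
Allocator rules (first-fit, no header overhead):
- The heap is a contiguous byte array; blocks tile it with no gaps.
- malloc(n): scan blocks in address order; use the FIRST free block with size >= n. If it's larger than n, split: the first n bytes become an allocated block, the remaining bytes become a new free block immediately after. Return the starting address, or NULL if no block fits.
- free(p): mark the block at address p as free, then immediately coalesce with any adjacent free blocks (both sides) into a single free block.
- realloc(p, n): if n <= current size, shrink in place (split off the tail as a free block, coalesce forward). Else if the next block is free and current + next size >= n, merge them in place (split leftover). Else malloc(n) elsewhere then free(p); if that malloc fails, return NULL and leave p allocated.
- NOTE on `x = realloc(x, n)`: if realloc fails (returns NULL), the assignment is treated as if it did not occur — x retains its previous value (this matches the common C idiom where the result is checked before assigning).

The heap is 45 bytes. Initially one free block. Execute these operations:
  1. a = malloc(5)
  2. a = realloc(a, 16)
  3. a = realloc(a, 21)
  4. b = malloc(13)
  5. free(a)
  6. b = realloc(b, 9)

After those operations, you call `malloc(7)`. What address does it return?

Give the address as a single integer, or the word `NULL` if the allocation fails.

Op 1: a = malloc(5) -> a = 0; heap: [0-4 ALLOC][5-44 FREE]
Op 2: a = realloc(a, 16) -> a = 0; heap: [0-15 ALLOC][16-44 FREE]
Op 3: a = realloc(a, 21) -> a = 0; heap: [0-20 ALLOC][21-44 FREE]
Op 4: b = malloc(13) -> b = 21; heap: [0-20 ALLOC][21-33 ALLOC][34-44 FREE]
Op 5: free(a) -> (freed a); heap: [0-20 FREE][21-33 ALLOC][34-44 FREE]
Op 6: b = realloc(b, 9) -> b = 21; heap: [0-20 FREE][21-29 ALLOC][30-44 FREE]
malloc(7): first-fit scan over [0-20 FREE][21-29 ALLOC][30-44 FREE] -> 0

Answer: 0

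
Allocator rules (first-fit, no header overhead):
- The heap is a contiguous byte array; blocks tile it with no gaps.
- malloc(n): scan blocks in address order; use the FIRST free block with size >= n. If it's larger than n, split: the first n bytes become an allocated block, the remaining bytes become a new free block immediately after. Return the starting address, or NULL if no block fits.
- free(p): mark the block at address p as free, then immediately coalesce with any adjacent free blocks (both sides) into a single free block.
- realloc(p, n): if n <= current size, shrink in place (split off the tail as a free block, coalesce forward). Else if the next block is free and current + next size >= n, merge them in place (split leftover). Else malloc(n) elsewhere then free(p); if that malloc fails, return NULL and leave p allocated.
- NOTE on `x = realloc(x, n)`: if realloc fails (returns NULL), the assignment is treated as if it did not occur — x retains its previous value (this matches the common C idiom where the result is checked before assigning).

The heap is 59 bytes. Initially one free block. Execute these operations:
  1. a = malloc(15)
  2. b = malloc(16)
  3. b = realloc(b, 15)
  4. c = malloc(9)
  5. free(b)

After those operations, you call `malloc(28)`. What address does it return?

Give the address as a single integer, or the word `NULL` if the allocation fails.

Answer: NULL

Derivation:
Op 1: a = malloc(15) -> a = 0; heap: [0-14 ALLOC][15-58 FREE]
Op 2: b = malloc(16) -> b = 15; heap: [0-14 ALLOC][15-30 ALLOC][31-58 FREE]
Op 3: b = realloc(b, 15) -> b = 15; heap: [0-14 ALLOC][15-29 ALLOC][30-58 FREE]
Op 4: c = malloc(9) -> c = 30; heap: [0-14 ALLOC][15-29 ALLOC][30-38 ALLOC][39-58 FREE]
Op 5: free(b) -> (freed b); heap: [0-14 ALLOC][15-29 FREE][30-38 ALLOC][39-58 FREE]
malloc(28): first-fit scan over [0-14 ALLOC][15-29 FREE][30-38 ALLOC][39-58 FREE] -> NULL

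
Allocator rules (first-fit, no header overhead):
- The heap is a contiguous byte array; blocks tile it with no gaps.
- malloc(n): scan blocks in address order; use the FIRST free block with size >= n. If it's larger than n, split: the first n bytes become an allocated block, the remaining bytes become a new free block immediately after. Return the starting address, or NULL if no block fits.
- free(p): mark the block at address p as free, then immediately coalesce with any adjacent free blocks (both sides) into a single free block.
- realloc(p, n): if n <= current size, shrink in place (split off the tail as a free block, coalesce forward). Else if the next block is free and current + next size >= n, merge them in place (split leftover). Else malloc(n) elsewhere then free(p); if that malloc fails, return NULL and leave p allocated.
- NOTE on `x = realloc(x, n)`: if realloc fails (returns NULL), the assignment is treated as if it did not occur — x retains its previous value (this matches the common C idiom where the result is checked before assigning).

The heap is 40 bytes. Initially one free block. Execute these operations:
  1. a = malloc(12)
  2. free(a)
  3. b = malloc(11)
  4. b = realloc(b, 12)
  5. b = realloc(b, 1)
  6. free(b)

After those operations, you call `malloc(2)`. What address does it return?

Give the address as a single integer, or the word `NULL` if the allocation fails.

Answer: 0

Derivation:
Op 1: a = malloc(12) -> a = 0; heap: [0-11 ALLOC][12-39 FREE]
Op 2: free(a) -> (freed a); heap: [0-39 FREE]
Op 3: b = malloc(11) -> b = 0; heap: [0-10 ALLOC][11-39 FREE]
Op 4: b = realloc(b, 12) -> b = 0; heap: [0-11 ALLOC][12-39 FREE]
Op 5: b = realloc(b, 1) -> b = 0; heap: [0-0 ALLOC][1-39 FREE]
Op 6: free(b) -> (freed b); heap: [0-39 FREE]
malloc(2): first-fit scan over [0-39 FREE] -> 0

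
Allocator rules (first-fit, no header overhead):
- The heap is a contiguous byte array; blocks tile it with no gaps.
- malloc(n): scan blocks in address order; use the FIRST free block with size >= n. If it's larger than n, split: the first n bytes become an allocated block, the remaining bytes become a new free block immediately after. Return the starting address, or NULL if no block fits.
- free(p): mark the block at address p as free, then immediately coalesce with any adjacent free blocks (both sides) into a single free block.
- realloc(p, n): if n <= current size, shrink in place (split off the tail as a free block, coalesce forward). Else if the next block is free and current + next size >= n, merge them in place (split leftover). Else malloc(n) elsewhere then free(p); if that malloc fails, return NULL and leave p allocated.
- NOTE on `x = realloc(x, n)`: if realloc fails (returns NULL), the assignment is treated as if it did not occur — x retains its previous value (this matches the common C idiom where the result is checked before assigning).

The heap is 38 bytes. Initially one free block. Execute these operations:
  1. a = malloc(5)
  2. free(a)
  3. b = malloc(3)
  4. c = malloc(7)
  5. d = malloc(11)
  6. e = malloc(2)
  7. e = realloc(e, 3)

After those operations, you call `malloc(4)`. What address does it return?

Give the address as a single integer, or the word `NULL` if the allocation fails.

Op 1: a = malloc(5) -> a = 0; heap: [0-4 ALLOC][5-37 FREE]
Op 2: free(a) -> (freed a); heap: [0-37 FREE]
Op 3: b = malloc(3) -> b = 0; heap: [0-2 ALLOC][3-37 FREE]
Op 4: c = malloc(7) -> c = 3; heap: [0-2 ALLOC][3-9 ALLOC][10-37 FREE]
Op 5: d = malloc(11) -> d = 10; heap: [0-2 ALLOC][3-9 ALLOC][10-20 ALLOC][21-37 FREE]
Op 6: e = malloc(2) -> e = 21; heap: [0-2 ALLOC][3-9 ALLOC][10-20 ALLOC][21-22 ALLOC][23-37 FREE]
Op 7: e = realloc(e, 3) -> e = 21; heap: [0-2 ALLOC][3-9 ALLOC][10-20 ALLOC][21-23 ALLOC][24-37 FREE]
malloc(4): first-fit scan over [0-2 ALLOC][3-9 ALLOC][10-20 ALLOC][21-23 ALLOC][24-37 FREE] -> 24

Answer: 24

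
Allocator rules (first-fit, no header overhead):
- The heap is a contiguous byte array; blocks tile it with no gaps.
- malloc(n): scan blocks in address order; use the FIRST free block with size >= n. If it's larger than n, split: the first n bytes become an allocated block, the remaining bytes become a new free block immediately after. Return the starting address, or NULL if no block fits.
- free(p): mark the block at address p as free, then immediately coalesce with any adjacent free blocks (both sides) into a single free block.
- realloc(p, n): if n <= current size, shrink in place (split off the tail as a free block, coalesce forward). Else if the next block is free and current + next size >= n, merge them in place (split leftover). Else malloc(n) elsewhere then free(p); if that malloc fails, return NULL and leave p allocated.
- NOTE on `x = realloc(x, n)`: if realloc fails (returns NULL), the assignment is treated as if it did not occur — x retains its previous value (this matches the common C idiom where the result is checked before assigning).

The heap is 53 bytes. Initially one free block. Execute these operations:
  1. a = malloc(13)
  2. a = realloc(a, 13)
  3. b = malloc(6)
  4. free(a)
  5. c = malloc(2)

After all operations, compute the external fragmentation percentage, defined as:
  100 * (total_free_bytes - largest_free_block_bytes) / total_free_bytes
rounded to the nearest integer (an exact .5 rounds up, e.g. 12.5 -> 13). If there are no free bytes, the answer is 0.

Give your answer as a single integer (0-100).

Answer: 24

Derivation:
Op 1: a = malloc(13) -> a = 0; heap: [0-12 ALLOC][13-52 FREE]
Op 2: a = realloc(a, 13) -> a = 0; heap: [0-12 ALLOC][13-52 FREE]
Op 3: b = malloc(6) -> b = 13; heap: [0-12 ALLOC][13-18 ALLOC][19-52 FREE]
Op 4: free(a) -> (freed a); heap: [0-12 FREE][13-18 ALLOC][19-52 FREE]
Op 5: c = malloc(2) -> c = 0; heap: [0-1 ALLOC][2-12 FREE][13-18 ALLOC][19-52 FREE]
Free blocks: [11 34] total_free=45 largest=34 -> 100*(45-34)/45 = 1100/45 ≈ 24.444 -> rounds to 24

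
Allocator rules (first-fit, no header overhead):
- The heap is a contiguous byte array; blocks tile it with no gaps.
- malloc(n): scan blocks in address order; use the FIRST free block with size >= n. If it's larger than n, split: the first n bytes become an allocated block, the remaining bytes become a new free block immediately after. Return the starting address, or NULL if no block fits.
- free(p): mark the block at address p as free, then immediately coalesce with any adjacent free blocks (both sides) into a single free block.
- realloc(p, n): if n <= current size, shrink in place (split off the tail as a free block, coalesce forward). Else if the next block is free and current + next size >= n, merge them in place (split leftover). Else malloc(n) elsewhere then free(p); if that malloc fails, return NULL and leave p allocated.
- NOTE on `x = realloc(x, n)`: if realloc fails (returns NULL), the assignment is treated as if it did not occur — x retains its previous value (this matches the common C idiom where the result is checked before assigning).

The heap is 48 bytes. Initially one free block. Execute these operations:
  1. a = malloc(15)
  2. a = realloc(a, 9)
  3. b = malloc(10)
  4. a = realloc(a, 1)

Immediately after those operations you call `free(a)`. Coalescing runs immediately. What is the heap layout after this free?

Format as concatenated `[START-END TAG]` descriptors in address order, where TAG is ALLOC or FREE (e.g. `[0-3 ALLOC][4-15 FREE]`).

Answer: [0-8 FREE][9-18 ALLOC][19-47 FREE]

Derivation:
Op 1: a = malloc(15) -> a = 0; heap: [0-14 ALLOC][15-47 FREE]
Op 2: a = realloc(a, 9) -> a = 0; heap: [0-8 ALLOC][9-47 FREE]
Op 3: b = malloc(10) -> b = 9; heap: [0-8 ALLOC][9-18 ALLOC][19-47 FREE]
Op 4: a = realloc(a, 1) -> a = 0; heap: [0-0 ALLOC][1-8 FREE][9-18 ALLOC][19-47 FREE]
free(a): a = 0 -> block [0-0 ALLOC]; mark free, coalesce with adjacent free neighbors -> [0-8 FREE][9-18 ALLOC][19-47 FREE]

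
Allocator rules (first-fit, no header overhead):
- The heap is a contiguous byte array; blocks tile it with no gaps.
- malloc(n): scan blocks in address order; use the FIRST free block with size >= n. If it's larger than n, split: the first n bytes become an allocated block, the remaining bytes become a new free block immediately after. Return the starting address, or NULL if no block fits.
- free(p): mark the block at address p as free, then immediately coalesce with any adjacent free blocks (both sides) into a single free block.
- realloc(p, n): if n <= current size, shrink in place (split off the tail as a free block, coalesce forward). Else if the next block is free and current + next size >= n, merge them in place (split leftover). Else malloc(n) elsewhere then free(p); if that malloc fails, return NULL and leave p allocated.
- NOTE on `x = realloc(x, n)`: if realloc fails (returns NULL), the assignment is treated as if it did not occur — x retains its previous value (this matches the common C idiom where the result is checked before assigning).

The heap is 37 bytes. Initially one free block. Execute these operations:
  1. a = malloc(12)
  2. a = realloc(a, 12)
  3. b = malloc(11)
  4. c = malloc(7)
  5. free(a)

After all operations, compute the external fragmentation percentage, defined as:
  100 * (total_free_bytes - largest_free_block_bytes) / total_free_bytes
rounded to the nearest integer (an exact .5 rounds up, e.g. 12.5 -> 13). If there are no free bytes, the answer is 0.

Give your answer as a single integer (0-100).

Answer: 37

Derivation:
Op 1: a = malloc(12) -> a = 0; heap: [0-11 ALLOC][12-36 FREE]
Op 2: a = realloc(a, 12) -> a = 0; heap: [0-11 ALLOC][12-36 FREE]
Op 3: b = malloc(11) -> b = 12; heap: [0-11 ALLOC][12-22 ALLOC][23-36 FREE]
Op 4: c = malloc(7) -> c = 23; heap: [0-11 ALLOC][12-22 ALLOC][23-29 ALLOC][30-36 FREE]
Op 5: free(a) -> (freed a); heap: [0-11 FREE][12-22 ALLOC][23-29 ALLOC][30-36 FREE]
Free blocks: [12 7] total_free=19 largest=12 -> 100*(19-12)/19 = 700/19 ≈ 36.842 -> rounds to 37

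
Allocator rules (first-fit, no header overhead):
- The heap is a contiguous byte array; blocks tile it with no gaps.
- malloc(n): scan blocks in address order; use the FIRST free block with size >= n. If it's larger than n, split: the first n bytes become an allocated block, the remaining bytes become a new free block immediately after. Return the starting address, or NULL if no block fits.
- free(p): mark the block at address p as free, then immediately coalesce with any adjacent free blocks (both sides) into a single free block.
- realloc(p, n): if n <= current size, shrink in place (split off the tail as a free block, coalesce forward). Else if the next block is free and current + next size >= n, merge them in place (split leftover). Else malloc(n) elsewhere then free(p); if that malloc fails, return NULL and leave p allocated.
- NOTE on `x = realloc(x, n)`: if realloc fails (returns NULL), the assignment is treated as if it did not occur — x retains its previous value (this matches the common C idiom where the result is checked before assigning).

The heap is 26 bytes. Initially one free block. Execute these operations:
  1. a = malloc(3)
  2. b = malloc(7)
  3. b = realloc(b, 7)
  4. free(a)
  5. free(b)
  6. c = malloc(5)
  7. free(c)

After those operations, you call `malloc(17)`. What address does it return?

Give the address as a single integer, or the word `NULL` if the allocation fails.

Op 1: a = malloc(3) -> a = 0; heap: [0-2 ALLOC][3-25 FREE]
Op 2: b = malloc(7) -> b = 3; heap: [0-2 ALLOC][3-9 ALLOC][10-25 FREE]
Op 3: b = realloc(b, 7) -> b = 3; heap: [0-2 ALLOC][3-9 ALLOC][10-25 FREE]
Op 4: free(a) -> (freed a); heap: [0-2 FREE][3-9 ALLOC][10-25 FREE]
Op 5: free(b) -> (freed b); heap: [0-25 FREE]
Op 6: c = malloc(5) -> c = 0; heap: [0-4 ALLOC][5-25 FREE]
Op 7: free(c) -> (freed c); heap: [0-25 FREE]
malloc(17): first-fit scan over [0-25 FREE] -> 0

Answer: 0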